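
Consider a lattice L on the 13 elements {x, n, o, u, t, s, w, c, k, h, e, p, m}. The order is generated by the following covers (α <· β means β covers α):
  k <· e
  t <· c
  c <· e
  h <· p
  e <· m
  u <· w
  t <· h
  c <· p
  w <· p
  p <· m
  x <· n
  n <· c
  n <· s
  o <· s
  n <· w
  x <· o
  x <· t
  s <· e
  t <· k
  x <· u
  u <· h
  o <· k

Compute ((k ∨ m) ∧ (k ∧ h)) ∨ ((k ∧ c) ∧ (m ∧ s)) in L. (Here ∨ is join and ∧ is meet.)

t

k ∨ m = m
k ∧ h = t
m ∧ t = t
k ∧ c = t
m ∧ s = s
t ∧ s = x
t ∨ x = t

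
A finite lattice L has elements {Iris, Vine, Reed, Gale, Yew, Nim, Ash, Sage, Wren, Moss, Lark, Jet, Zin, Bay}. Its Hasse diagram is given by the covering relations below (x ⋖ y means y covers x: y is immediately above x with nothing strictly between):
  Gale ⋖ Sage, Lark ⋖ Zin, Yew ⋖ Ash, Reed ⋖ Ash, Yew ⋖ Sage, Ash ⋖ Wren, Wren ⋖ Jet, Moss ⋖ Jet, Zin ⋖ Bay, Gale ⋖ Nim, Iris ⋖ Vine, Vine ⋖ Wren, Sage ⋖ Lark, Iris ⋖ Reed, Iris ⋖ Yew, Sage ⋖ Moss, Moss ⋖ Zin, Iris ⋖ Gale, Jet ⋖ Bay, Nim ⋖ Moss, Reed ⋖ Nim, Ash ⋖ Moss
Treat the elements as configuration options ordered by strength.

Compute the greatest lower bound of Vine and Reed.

Iris

Common lower bounds of {Vine, Reed}: Iris.
The greatest among these is Iris.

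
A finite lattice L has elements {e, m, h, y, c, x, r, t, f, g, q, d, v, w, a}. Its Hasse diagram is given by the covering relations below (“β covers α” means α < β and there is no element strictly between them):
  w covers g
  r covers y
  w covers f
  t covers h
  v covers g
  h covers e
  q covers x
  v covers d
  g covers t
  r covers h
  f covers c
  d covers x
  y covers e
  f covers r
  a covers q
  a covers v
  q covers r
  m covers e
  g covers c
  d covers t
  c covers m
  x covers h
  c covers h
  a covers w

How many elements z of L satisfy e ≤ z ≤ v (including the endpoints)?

The interval [e, v] = {c, d, e, g, h, m, t, v, x}, which has 9 elements.

9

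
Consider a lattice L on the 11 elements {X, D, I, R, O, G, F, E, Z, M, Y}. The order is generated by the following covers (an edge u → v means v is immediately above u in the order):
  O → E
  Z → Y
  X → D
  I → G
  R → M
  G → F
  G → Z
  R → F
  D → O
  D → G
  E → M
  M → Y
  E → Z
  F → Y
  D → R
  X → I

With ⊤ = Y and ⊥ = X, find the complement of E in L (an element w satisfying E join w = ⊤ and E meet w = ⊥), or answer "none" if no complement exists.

For every candidate w, either E ∨ w ≠ Y or E ∧ w ≠ X; no complement exists.

none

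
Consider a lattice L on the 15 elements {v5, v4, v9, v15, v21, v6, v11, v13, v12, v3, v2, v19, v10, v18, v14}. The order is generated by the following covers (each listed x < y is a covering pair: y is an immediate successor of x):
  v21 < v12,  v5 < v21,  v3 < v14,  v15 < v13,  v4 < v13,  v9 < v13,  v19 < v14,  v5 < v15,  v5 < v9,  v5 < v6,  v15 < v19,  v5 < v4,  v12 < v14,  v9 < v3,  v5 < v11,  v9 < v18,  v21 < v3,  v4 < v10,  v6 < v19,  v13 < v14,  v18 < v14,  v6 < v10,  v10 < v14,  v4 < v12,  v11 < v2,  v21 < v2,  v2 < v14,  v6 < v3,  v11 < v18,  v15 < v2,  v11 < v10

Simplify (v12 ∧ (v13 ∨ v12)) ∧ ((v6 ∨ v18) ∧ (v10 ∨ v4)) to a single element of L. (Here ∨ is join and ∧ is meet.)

v13 ∨ v12 = v14
v12 ∧ v14 = v12
v6 ∨ v18 = v14
v10 ∨ v4 = v10
v14 ∧ v10 = v10
v12 ∧ v10 = v4

v4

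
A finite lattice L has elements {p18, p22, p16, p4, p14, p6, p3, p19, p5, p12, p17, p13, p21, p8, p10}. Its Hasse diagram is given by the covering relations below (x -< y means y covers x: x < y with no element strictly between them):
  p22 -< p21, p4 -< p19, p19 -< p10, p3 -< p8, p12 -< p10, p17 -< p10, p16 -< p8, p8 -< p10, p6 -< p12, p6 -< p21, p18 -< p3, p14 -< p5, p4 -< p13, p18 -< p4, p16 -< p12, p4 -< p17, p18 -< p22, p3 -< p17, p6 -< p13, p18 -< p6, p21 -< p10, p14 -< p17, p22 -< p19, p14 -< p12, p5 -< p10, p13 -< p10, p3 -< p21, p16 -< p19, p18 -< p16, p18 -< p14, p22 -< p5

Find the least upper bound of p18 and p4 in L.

p4

Common upper bounds of {p18, p4}: p10, p13, p17, p19, p4.
The least among these is p4.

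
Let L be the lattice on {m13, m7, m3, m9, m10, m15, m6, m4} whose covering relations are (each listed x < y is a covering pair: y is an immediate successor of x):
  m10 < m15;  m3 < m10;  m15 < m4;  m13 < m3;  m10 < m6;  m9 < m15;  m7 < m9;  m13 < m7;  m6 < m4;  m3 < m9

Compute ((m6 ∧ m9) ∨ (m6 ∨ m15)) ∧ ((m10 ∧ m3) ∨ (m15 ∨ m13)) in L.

m15

m6 ∧ m9 = m3
m6 ∨ m15 = m4
m3 ∨ m4 = m4
m10 ∧ m3 = m3
m15 ∨ m13 = m15
m3 ∨ m15 = m15
m4 ∧ m15 = m15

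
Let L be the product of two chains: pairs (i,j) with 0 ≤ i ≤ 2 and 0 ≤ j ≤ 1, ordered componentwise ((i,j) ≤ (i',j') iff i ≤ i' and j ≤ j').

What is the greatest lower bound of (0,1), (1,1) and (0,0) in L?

(0,0)

Common lower bounds of {(0,1), (1,1), (0,0)}: (0,0).
The greatest among these is (0,0).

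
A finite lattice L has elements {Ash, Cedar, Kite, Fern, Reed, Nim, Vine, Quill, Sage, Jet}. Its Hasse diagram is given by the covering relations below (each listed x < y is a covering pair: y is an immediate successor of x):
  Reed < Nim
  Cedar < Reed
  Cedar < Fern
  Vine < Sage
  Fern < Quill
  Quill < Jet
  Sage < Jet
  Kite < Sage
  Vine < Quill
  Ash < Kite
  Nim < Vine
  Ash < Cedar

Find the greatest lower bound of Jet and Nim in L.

Common lower bounds of {Jet, Nim}: Ash, Cedar, Nim, Reed.
The greatest among these is Nim.

Nim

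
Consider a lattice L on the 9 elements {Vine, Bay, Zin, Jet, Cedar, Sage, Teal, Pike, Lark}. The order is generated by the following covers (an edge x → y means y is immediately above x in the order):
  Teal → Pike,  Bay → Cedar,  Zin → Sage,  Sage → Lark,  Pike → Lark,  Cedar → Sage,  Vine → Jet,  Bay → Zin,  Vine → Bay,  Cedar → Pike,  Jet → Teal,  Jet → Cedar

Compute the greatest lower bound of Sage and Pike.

Common lower bounds of {Sage, Pike}: Bay, Cedar, Jet, Vine.
The greatest among these is Cedar.

Cedar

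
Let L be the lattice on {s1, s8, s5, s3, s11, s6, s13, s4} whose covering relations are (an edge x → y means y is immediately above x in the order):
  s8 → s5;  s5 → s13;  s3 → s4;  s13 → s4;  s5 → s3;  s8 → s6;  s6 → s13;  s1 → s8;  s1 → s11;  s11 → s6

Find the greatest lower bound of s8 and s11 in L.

Common lower bounds of {s8, s11}: s1.
The greatest among these is s1.

s1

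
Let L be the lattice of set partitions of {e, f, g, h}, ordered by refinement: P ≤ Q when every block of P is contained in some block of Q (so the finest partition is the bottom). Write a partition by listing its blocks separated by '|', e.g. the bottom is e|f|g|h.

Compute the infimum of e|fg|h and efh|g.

e|f|g|h

The meet (common refinement) of e|fg|h and efh|g intersects blocks pairwise, giving e|f|g|h.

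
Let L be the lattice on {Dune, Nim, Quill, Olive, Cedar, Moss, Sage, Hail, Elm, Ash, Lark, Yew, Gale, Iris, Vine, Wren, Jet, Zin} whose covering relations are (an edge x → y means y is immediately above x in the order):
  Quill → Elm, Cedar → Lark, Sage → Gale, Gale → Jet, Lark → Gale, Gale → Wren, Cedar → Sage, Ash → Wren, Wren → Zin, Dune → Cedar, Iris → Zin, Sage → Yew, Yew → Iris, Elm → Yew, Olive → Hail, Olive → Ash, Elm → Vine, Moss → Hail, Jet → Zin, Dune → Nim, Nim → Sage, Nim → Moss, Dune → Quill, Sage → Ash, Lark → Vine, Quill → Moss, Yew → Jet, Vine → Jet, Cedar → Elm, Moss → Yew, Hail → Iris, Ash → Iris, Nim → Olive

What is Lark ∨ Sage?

Gale

Common upper bounds of {Lark, Sage}: Gale, Jet, Wren, Zin.
The least among these is Gale.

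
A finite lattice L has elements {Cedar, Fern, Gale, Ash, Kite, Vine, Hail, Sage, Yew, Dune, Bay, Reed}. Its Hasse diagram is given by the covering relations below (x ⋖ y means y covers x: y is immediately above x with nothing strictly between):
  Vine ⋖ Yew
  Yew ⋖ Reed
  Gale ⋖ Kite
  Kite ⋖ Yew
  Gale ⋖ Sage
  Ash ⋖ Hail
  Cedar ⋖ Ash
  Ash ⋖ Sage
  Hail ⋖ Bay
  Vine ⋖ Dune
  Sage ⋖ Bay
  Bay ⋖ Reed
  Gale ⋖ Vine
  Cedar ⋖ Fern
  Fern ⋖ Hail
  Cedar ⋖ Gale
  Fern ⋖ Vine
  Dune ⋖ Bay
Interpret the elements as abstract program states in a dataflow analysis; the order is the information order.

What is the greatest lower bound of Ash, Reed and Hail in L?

Ash

Common lower bounds of {Ash, Reed, Hail}: Ash, Cedar.
The greatest among these is Ash.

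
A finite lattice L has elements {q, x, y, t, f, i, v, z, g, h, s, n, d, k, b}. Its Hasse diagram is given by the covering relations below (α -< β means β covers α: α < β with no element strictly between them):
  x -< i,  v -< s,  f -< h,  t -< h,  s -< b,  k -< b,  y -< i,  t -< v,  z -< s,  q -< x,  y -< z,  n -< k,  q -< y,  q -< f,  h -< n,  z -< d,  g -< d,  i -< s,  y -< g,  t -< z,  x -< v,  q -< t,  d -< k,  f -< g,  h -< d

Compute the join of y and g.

g

Common upper bounds of {y, g}: b, d, g, k.
The least among these is g.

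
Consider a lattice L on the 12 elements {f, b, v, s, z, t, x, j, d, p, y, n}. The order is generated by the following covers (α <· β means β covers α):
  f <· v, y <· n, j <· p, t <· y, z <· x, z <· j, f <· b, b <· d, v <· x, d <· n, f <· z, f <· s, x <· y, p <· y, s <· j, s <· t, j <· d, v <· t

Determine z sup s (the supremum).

Common upper bounds of {z, s}: d, j, n, p, y.
The least among these is j.

j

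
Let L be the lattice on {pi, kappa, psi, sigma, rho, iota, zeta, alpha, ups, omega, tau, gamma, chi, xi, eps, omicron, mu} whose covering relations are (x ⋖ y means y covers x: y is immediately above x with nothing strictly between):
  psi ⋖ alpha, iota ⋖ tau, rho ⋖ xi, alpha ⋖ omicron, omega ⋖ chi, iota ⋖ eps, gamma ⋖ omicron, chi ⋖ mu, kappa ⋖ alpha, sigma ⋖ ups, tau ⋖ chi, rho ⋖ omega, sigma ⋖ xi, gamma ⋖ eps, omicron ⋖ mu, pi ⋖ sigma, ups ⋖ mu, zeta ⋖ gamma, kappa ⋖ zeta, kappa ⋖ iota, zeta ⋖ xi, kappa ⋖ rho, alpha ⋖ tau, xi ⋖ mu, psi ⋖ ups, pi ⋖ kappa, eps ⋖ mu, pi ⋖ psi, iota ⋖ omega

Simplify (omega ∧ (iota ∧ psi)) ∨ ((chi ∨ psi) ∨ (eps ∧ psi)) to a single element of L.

chi

iota ∧ psi = pi
omega ∧ pi = pi
chi ∨ psi = chi
eps ∧ psi = pi
chi ∨ pi = chi
pi ∨ chi = chi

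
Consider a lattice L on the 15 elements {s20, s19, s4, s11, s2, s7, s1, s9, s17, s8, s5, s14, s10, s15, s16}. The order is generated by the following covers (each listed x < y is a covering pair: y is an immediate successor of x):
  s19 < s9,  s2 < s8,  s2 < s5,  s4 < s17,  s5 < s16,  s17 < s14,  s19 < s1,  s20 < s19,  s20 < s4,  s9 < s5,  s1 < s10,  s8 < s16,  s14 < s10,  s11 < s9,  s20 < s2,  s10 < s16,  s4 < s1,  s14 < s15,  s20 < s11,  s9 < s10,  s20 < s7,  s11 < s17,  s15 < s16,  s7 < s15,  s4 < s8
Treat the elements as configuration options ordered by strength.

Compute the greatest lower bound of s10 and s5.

Common lower bounds of {s10, s5}: s11, s19, s20, s9.
The greatest among these is s9.

s9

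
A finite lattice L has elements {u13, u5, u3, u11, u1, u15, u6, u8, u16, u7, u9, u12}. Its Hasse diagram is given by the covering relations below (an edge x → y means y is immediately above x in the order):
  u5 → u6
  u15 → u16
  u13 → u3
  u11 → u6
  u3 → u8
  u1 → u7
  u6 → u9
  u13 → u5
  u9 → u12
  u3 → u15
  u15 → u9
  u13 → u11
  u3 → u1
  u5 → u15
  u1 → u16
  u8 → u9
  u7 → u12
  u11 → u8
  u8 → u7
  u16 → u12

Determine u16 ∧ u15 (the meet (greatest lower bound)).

Common lower bounds of {u16, u15}: u13, u15, u3, u5.
The greatest among these is u15.

u15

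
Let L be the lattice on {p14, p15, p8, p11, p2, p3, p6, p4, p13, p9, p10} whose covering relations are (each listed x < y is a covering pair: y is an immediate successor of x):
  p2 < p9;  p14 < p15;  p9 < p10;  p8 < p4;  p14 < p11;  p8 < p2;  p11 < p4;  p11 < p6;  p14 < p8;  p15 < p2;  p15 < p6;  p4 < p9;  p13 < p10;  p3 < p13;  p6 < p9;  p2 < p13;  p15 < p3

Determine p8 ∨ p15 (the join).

p2

Common upper bounds of {p8, p15}: p10, p13, p2, p9.
The least among these is p2.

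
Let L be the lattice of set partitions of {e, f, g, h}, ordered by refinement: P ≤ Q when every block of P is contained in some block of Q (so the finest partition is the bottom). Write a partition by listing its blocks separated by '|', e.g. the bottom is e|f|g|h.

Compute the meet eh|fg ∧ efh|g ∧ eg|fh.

The meet (common refinement) of eh|fg, efh|g, eg|fh intersects blocks pairwise, giving e|f|g|h.

e|f|g|h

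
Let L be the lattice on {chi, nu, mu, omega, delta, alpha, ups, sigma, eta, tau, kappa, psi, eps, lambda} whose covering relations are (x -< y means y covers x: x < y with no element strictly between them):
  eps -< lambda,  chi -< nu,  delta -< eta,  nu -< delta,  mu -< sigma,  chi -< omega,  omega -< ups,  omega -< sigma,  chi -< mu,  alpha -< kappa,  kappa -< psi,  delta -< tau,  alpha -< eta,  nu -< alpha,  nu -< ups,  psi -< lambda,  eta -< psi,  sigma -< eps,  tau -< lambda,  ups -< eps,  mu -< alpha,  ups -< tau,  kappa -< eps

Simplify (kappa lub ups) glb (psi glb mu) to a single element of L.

kappa ∨ ups = eps
psi ∧ mu = mu
eps ∧ mu = mu

mu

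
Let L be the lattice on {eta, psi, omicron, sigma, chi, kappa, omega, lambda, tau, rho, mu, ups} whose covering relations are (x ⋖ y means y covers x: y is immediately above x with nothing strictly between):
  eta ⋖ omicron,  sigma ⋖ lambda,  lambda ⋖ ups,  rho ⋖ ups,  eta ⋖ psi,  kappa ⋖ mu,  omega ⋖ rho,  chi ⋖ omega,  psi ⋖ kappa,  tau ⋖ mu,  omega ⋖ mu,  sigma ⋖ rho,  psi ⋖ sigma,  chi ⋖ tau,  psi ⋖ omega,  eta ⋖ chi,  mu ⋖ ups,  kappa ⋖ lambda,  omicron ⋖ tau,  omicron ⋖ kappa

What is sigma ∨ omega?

rho

Common upper bounds of {sigma, omega}: rho, ups.
The least among these is rho.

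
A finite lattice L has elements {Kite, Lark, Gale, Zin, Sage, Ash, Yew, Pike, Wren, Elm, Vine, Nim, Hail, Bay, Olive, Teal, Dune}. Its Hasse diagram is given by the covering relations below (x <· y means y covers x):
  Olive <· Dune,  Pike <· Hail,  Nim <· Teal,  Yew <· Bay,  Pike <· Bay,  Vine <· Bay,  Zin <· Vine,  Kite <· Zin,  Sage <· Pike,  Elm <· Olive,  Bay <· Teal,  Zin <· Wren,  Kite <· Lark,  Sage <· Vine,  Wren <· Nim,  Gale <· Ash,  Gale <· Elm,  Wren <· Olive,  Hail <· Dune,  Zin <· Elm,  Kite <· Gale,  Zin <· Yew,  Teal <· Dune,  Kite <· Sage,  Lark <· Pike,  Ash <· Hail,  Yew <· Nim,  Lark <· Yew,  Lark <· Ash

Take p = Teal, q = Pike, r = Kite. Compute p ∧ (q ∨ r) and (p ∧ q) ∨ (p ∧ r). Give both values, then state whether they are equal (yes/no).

Pike; Pike; yes

q ∨ r = Pike, so p ∧ (q ∨ r) = Teal ∧ Pike = Pike.
p ∧ q = Pike and p ∧ r = Kite, so (p ∧ q) ∨ (p ∧ r) = Pike ∨ Kite = Pike.
Equal: yes.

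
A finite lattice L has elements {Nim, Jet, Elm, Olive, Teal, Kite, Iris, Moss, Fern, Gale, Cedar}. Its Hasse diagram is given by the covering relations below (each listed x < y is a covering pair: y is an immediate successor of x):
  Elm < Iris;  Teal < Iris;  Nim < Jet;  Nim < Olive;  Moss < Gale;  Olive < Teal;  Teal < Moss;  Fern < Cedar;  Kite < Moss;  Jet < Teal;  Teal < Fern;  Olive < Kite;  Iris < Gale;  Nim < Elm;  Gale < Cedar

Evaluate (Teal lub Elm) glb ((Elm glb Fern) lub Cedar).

Teal ∨ Elm = Iris
Elm ∧ Fern = Nim
Nim ∨ Cedar = Cedar
Iris ∧ Cedar = Iris

Iris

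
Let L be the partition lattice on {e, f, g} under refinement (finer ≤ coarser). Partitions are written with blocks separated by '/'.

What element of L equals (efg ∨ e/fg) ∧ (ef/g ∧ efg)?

ef/g

efg ∨ e/fg = efg
ef/g ∧ efg = ef/g
efg ∧ ef/g = ef/g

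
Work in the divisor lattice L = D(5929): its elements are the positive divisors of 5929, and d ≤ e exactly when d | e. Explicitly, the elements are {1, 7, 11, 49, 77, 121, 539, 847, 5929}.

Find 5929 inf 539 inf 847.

77

Common lower bounds of {5929, 539, 847}: 1, 11, 7, 77.
The greatest among these is 77.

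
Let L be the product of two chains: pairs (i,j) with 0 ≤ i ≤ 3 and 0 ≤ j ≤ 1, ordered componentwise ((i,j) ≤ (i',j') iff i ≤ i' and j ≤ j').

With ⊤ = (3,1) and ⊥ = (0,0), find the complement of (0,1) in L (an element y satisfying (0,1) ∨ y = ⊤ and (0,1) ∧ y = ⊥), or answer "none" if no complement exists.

(3,0)

Need y with (0,1) ∨ y = (3,1) and (0,1) ∧ y = (0,0).
Checking each element gives: (3,0).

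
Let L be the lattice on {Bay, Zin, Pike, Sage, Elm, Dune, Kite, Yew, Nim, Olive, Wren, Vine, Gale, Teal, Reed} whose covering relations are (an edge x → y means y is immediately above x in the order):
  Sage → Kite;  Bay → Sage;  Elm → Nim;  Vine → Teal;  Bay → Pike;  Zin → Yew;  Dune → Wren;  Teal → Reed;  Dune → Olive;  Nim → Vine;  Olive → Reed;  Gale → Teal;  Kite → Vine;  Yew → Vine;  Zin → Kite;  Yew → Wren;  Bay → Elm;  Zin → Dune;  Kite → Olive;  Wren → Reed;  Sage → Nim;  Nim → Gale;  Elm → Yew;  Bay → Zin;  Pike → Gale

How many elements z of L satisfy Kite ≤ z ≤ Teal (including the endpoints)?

3

The interval [Kite, Teal] = {Kite, Teal, Vine}, which has 3 elements.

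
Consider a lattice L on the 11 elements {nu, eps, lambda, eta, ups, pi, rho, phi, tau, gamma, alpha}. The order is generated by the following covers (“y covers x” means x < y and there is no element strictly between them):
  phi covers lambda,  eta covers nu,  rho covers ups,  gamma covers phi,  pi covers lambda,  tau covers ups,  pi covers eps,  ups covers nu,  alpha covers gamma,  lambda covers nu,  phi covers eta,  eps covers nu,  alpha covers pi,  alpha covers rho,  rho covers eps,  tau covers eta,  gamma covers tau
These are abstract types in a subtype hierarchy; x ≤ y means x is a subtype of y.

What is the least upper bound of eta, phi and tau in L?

gamma

Common upper bounds of {eta, phi, tau}: alpha, gamma.
The least among these is gamma.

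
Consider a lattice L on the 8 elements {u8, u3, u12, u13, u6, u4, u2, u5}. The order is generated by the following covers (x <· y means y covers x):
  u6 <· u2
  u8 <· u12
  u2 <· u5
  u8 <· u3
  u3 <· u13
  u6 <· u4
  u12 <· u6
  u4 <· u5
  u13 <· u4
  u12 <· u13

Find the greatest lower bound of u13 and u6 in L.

Common lower bounds of {u13, u6}: u12, u8.
The greatest among these is u12.

u12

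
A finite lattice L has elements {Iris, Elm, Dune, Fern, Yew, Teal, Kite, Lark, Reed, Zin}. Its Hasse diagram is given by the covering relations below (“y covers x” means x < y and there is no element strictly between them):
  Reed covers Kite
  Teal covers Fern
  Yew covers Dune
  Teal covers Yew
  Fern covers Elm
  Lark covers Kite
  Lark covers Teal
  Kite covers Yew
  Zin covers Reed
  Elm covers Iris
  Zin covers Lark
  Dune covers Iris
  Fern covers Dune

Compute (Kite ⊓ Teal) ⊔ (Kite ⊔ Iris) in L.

Kite ∧ Teal = Yew
Kite ∨ Iris = Kite
Yew ∨ Kite = Kite

Kite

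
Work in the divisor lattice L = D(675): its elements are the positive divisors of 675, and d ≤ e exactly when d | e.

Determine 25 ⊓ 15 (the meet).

In the divisibility order, the meet is the greatest common divisor: gcd(25, 15) = 5.

5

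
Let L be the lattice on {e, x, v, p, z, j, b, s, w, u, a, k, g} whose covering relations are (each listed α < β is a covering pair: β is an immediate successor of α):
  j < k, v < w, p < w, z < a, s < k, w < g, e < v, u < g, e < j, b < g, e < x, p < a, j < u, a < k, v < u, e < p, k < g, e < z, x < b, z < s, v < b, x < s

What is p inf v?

e

Common lower bounds of {p, v}: e.
The greatest among these is e.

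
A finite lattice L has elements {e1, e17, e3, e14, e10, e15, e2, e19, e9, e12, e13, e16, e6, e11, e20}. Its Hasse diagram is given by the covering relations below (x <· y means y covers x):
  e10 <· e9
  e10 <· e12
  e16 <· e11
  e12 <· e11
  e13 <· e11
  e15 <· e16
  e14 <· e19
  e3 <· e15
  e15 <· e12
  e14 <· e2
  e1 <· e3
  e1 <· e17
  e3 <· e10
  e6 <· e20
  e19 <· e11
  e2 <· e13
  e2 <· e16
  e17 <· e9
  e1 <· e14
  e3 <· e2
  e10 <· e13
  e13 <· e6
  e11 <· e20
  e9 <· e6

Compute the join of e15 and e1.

e15

Common upper bounds of {e15, e1}: e11, e12, e15, e16, e20.
The least among these is e15.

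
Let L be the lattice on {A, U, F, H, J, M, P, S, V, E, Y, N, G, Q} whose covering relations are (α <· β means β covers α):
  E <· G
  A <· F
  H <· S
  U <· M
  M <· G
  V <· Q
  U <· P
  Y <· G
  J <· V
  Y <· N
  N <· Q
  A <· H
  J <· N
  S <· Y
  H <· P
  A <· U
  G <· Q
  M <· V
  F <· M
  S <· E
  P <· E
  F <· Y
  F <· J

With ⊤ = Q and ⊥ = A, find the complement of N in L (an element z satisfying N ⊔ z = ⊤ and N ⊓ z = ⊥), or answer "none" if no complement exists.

U

Need z with N ∨ z = Q and N ∧ z = A.
Checking each element gives: U.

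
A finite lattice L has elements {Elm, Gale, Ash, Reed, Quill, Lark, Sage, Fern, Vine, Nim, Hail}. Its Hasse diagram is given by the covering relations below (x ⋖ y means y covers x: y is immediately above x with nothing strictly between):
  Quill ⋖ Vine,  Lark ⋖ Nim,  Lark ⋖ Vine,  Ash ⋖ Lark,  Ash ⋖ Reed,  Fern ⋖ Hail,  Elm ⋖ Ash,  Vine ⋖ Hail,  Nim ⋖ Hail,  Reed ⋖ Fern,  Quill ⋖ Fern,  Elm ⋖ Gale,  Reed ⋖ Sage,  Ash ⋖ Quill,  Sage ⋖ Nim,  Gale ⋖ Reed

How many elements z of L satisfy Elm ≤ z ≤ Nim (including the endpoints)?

The interval [Elm, Nim] = {Ash, Elm, Gale, Lark, Nim, Reed, Sage}, which has 7 elements.

7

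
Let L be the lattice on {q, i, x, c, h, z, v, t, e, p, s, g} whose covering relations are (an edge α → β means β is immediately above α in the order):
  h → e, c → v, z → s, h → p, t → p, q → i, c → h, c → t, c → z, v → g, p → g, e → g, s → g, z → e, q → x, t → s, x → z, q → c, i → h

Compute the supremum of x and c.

Common upper bounds of {x, c}: e, g, s, z.
The least among these is z.

z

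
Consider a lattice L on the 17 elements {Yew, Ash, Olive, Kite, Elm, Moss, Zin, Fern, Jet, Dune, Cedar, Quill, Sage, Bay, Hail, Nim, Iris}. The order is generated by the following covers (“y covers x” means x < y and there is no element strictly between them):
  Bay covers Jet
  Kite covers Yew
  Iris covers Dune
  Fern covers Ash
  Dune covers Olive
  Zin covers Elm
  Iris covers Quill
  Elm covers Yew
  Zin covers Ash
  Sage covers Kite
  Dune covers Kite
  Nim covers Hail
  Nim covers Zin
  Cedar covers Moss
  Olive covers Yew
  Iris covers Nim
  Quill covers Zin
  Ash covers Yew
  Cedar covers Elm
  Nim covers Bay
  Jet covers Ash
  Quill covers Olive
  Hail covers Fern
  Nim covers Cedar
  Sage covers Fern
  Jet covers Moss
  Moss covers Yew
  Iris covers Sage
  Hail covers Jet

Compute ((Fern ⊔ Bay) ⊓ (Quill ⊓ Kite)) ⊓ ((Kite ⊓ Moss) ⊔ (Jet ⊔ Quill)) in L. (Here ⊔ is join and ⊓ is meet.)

Fern ∨ Bay = Nim
Quill ∧ Kite = Yew
Nim ∧ Yew = Yew
Kite ∧ Moss = Yew
Jet ∨ Quill = Iris
Yew ∨ Iris = Iris
Yew ∧ Iris = Yew

Yew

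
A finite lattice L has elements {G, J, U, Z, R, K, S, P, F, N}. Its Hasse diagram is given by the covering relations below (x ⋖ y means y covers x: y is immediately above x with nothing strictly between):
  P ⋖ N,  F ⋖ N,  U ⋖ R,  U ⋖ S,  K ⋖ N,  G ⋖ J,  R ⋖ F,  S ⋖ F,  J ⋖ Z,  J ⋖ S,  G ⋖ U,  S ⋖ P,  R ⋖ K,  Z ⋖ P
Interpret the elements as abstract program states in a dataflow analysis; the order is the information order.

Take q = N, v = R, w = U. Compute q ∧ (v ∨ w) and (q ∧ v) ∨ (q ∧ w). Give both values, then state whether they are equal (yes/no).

v ∨ w = R, so q ∧ (v ∨ w) = N ∧ R = R.
q ∧ v = R and q ∧ w = U, so (q ∧ v) ∨ (q ∧ w) = R ∨ U = R.
Equal: yes.

R; R; yes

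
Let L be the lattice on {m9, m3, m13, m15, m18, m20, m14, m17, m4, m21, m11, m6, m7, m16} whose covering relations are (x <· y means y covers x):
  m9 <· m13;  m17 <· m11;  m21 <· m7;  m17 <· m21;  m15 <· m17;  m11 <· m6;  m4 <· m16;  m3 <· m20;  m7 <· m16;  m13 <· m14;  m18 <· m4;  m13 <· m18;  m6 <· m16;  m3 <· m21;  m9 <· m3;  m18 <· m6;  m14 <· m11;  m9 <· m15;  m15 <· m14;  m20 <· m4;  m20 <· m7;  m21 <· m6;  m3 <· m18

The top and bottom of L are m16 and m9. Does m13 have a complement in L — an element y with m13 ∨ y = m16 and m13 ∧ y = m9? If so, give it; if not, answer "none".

Need y with m13 ∨ y = m16 and m13 ∧ y = m9.
Checking each element gives: m7.

m7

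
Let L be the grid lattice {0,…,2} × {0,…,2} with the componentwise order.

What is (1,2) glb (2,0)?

In a product of chains, the meet is componentwise min, giving (1,0).

(1,0)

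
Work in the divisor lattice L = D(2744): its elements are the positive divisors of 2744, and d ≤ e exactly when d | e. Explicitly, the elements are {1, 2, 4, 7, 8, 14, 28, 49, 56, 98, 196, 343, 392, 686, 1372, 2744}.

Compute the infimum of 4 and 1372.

Common lower bounds of {4, 1372}: 1, 2, 4.
The greatest among these is 4.

4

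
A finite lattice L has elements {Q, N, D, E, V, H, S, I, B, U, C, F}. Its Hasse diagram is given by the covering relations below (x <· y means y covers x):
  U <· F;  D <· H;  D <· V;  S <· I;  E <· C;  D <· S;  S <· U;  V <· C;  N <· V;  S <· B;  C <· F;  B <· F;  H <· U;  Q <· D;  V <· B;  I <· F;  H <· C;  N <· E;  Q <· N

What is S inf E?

Q

Common lower bounds of {S, E}: Q.
The greatest among these is Q.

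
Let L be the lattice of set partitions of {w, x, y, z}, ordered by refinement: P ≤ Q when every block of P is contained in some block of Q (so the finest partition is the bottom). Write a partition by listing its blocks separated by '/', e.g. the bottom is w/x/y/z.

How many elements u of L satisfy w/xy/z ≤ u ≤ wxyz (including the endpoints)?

5

The interval [w/xy/z, wxyz] = {w/xy/z, w/xyz, wxy/z, wxyz, wz/xy}, which has 5 elements.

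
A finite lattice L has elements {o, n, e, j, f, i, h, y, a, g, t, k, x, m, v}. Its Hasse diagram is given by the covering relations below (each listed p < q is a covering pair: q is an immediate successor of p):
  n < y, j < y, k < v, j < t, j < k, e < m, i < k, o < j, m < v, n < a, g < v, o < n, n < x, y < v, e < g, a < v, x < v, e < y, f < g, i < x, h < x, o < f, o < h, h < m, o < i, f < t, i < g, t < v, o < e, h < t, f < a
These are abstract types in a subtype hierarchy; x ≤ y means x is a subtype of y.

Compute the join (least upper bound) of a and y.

Common upper bounds of {a, y}: v.
The least among these is v.

v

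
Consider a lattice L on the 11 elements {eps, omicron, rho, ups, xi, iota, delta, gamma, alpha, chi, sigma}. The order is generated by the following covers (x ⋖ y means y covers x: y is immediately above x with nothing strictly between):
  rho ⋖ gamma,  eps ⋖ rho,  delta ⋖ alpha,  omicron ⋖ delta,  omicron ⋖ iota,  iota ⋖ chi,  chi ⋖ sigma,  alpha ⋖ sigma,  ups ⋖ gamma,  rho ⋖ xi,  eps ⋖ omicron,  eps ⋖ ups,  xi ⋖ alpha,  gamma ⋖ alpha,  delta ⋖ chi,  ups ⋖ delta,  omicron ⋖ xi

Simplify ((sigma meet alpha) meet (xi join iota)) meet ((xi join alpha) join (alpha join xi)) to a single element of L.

alpha

sigma ∧ alpha = alpha
xi ∨ iota = sigma
alpha ∧ sigma = alpha
xi ∨ alpha = alpha
alpha ∨ xi = alpha
alpha ∨ alpha = alpha
alpha ∧ alpha = alpha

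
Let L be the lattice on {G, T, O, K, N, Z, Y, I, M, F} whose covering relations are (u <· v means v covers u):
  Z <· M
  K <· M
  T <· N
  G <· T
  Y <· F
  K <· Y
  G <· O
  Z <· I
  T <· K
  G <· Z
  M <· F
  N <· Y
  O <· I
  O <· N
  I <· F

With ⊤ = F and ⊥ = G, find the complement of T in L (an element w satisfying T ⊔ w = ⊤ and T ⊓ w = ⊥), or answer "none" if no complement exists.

I

Need w with T ∨ w = F and T ∧ w = G.
Checking each element gives: I.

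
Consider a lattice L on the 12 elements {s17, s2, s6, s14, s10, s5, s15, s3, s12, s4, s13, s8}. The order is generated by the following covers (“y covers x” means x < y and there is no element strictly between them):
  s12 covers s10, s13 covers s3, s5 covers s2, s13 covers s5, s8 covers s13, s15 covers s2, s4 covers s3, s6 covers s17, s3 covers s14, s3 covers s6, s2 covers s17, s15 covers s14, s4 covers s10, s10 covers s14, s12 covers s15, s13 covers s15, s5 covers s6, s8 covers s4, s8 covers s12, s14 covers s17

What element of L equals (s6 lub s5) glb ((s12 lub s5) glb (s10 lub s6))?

s6

s6 ∨ s5 = s5
s12 ∨ s5 = s8
s10 ∨ s6 = s4
s8 ∧ s4 = s4
s5 ∧ s4 = s6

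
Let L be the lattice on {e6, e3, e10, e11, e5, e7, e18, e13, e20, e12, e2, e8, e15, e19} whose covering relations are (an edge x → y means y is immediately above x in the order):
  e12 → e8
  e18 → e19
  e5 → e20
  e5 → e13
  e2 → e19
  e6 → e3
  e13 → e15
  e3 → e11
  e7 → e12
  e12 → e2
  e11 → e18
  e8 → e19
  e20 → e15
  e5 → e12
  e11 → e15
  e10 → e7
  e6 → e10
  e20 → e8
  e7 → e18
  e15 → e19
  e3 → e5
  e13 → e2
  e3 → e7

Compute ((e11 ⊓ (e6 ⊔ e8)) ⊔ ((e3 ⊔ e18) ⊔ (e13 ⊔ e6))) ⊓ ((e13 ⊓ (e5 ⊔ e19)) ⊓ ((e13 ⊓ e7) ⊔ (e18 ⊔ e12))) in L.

e6 ∨ e8 = e8
e11 ∧ e8 = e3
e3 ∨ e18 = e18
e13 ∨ e6 = e13
e18 ∨ e13 = e19
e3 ∨ e19 = e19
e5 ∨ e19 = e19
e13 ∧ e19 = e13
e13 ∧ e7 = e3
e18 ∨ e12 = e19
e3 ∨ e19 = e19
e13 ∧ e19 = e13
e19 ∧ e13 = e13

e13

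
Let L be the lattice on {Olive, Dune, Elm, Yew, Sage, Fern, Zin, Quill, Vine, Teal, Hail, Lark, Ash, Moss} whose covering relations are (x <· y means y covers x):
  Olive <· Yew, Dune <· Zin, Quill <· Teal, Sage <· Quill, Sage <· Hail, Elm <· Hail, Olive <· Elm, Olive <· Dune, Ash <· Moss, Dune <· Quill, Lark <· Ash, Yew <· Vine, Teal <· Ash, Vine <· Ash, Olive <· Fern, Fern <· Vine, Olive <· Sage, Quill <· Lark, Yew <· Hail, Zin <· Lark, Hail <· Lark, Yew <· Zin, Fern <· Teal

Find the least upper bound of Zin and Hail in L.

Lark

Common upper bounds of {Zin, Hail}: Ash, Lark, Moss.
The least among these is Lark.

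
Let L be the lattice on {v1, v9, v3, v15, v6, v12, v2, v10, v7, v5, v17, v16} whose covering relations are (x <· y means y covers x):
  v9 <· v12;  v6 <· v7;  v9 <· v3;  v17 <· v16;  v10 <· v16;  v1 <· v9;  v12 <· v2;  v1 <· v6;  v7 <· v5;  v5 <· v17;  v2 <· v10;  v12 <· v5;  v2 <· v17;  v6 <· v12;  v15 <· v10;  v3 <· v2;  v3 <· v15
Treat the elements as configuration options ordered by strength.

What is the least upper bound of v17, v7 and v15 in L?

Common upper bounds of {v17, v7, v15}: v16.
The least among these is v16.

v16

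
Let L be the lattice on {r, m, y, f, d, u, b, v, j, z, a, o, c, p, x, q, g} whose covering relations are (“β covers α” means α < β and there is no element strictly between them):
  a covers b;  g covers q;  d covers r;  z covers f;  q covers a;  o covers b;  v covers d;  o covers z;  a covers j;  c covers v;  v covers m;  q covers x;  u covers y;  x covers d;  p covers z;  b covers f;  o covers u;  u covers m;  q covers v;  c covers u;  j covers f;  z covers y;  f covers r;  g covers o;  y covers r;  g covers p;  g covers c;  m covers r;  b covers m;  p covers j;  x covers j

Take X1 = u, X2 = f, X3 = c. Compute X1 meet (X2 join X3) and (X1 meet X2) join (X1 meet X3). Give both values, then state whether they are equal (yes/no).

u; u; yes

X2 join X3 = g, so X1 meet (X2 join X3) = u meet g = u.
X1 meet X2 = r and X1 meet X3 = u, so (X1 meet X2) join (X1 meet X3) = r join u = u.
Equal: yes.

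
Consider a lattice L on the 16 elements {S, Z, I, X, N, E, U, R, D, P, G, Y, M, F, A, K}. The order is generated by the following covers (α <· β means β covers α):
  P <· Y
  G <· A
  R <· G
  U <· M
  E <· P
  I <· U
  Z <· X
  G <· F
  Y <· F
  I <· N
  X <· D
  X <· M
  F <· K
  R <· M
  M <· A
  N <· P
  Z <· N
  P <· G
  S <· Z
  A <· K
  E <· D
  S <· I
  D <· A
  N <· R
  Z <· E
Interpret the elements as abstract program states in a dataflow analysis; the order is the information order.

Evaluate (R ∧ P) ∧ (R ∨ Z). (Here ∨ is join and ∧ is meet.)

N

R ∧ P = N
R ∨ Z = R
N ∧ R = N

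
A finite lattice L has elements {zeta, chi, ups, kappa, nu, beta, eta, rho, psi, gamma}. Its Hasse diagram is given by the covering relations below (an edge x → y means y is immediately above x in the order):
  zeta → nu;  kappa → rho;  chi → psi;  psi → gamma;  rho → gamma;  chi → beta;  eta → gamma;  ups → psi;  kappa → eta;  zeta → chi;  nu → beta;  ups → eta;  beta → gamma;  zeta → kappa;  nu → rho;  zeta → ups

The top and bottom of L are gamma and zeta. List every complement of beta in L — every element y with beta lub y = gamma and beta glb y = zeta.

eta, kappa, ups

Need y with beta ∨ y = gamma and beta ∧ y = zeta.
Checking each element gives: eta, kappa, ups.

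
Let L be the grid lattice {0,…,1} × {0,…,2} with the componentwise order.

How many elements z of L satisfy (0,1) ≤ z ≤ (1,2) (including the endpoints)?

4

The interval [(0,1), (1,2)] = {(0,1), (0,2), (1,1), (1,2)}, which has 4 elements.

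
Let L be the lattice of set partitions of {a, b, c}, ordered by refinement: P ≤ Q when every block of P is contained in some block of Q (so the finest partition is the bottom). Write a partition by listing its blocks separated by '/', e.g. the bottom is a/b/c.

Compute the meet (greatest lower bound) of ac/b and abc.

ac/b

The meet (common refinement) of ac/b and abc intersects blocks pairwise, giving ac/b.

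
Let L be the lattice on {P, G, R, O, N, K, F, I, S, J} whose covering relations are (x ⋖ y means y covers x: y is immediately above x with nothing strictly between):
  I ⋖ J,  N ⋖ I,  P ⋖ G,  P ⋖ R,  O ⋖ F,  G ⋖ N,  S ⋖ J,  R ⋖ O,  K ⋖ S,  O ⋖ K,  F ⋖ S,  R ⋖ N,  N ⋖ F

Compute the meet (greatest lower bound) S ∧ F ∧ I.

N

Common lower bounds of {S, F, I}: G, N, P, R.
The greatest among these is N.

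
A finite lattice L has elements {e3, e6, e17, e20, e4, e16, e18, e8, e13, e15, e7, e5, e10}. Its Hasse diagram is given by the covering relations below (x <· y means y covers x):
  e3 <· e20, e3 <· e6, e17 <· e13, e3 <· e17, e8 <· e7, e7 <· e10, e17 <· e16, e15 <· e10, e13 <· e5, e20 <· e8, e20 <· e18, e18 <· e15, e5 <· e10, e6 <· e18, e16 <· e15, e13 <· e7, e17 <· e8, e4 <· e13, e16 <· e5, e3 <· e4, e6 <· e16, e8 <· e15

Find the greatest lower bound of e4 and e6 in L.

e3

Common lower bounds of {e4, e6}: e3.
The greatest among these is e3.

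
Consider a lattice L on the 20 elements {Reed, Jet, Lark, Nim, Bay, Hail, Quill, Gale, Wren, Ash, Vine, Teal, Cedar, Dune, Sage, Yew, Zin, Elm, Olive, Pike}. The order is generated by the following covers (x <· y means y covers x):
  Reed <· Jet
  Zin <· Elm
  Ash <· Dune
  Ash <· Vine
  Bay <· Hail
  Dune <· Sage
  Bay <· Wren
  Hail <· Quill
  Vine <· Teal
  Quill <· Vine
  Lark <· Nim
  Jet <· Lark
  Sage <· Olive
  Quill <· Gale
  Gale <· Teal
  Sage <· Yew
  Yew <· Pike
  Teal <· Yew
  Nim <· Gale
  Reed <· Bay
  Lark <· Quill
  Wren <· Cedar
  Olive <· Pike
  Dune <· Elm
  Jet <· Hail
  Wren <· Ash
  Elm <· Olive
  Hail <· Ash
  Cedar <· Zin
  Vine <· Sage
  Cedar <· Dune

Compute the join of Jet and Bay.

Hail

Common upper bounds of {Jet, Bay}: Ash, Dune, Elm, Gale, Hail, Olive, Pike, Quill, Sage, Teal, Vine, Yew.
The least among these is Hail.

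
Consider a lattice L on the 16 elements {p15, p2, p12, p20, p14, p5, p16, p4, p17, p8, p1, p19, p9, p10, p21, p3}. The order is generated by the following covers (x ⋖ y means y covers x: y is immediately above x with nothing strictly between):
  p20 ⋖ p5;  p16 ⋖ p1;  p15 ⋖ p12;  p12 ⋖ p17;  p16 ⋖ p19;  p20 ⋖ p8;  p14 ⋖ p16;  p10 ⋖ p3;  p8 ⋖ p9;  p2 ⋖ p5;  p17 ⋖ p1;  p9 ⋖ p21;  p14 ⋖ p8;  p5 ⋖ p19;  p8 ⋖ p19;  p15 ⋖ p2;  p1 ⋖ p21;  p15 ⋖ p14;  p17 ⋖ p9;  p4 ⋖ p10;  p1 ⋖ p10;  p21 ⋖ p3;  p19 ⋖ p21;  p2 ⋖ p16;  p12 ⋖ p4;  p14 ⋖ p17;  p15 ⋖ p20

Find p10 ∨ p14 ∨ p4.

p10

Common upper bounds of {p10, p14, p4}: p10, p3.
The least among these is p10.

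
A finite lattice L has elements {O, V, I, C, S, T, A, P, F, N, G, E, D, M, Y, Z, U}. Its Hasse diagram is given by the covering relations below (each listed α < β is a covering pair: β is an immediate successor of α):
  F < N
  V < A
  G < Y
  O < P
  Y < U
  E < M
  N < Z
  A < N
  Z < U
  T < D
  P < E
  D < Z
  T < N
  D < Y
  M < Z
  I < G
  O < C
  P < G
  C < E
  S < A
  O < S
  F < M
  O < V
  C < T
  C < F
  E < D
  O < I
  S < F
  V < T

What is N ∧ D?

Common lower bounds of {N, D}: C, O, T, V.
The greatest among these is T.

T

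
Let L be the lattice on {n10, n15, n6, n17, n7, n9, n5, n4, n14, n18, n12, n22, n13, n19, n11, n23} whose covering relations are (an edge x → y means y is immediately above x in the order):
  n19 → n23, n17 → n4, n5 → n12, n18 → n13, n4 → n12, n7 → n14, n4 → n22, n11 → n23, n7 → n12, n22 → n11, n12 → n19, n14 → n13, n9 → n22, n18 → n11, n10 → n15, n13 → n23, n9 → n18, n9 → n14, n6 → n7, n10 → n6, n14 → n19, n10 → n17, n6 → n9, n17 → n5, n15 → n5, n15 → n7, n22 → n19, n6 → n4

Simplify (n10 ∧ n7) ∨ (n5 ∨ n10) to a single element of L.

n5

n10 ∧ n7 = n10
n5 ∨ n10 = n5
n10 ∨ n5 = n5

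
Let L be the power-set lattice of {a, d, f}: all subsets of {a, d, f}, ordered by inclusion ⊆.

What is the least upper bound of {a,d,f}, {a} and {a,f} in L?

Common upper bounds of {{a,d,f}, {a}, {a,f}}: {a,d,f}.
The least among these is {a,d,f}.

{a,d,f}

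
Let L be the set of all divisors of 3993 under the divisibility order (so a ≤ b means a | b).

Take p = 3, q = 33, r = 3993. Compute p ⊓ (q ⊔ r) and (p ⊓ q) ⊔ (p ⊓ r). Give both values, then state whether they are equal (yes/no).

q ⊔ r = 3993, so p ⊓ (q ⊔ r) = 3 ⊓ 3993 = 3.
p ⊓ q = 3 and p ⊓ r = 3, so (p ⊓ q) ⊔ (p ⊓ r) = 3 ⊔ 3 = 3.
Equal: yes.

3; 3; yes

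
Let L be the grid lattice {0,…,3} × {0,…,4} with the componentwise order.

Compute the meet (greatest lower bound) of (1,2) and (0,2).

Common lower bounds of {(1,2), (0,2)}: (0,0), (0,1), (0,2).
The greatest among these is (0,2).

(0,2)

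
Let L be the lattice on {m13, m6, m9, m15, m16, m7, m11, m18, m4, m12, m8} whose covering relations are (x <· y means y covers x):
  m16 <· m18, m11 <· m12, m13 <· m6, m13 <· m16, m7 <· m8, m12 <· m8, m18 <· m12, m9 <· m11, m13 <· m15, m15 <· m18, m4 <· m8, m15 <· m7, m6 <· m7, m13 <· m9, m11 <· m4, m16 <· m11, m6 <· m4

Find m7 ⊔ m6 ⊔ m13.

Common upper bounds of {m7, m6, m13}: m7, m8.
The least among these is m7.

m7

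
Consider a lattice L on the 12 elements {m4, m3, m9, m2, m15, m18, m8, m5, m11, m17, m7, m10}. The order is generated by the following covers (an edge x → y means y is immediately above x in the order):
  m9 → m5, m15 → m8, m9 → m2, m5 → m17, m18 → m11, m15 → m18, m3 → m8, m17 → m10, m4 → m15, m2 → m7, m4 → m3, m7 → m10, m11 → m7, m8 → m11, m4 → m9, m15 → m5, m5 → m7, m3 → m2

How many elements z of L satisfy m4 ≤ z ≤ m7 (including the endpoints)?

10

The interval [m4, m7] = {m11, m15, m18, m2, m3, m4, m5, m7, m8, m9}, which has 10 elements.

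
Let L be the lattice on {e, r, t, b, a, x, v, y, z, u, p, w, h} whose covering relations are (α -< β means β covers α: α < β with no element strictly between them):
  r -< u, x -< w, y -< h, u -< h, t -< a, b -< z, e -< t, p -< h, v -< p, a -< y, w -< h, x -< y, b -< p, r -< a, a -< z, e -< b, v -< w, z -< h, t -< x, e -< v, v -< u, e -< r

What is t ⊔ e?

t

Common upper bounds of {t, e}: a, h, t, w, x, y, z.
The least among these is t.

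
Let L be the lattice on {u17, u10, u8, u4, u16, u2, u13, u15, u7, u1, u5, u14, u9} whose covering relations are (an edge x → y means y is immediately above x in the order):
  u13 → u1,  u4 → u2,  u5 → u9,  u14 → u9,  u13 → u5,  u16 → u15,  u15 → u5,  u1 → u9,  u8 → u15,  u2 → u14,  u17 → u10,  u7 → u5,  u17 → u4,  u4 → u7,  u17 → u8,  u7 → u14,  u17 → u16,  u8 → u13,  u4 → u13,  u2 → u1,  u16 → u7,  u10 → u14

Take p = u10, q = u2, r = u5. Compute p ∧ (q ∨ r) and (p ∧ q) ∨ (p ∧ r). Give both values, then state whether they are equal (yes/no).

u10; u17; no

q ∨ r = u9, so p ∧ (q ∨ r) = u10 ∧ u9 = u10.
p ∧ q = u17 and p ∧ r = u17, so (p ∧ q) ∨ (p ∧ r) = u17 ∨ u17 = u17.
Equal: no.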